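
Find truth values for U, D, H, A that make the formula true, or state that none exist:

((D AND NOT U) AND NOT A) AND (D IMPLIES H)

U = False; D = True; H = True; A = False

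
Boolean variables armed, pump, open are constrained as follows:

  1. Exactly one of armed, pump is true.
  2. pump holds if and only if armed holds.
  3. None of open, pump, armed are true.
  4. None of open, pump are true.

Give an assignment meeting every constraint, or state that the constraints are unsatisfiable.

The formula is unsatisfiable.

Case armed = True:
  Constraint (3) is violated (armed=T) — contradiction.
Case armed = False:
  (1) with armed=F forces pump = True.
  Constraint (2) is violated (pump=T, armed=F) — contradiction.
Both cases fail — unsatisfiable.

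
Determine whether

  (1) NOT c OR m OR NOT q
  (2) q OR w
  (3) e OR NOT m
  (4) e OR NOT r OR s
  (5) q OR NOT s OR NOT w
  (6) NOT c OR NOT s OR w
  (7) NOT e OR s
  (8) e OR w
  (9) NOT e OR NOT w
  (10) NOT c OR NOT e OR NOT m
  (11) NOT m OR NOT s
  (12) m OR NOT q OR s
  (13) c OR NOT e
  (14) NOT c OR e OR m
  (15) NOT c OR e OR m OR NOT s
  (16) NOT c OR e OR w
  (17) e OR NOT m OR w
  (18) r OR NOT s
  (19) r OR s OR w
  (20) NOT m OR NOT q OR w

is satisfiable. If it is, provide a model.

Try e = True:
  (NOT e OR s) forces s = True.
  (NOT e OR NOT w) forces w = False.
  (q OR w) forces q = True.
  (NOT c OR NOT s OR w) forces c = False.
  clause (c OR NOT e) is falsified — backtrack.
So e = False.
  then (e OR NOT m) forces m = False.
  then (e OR w) forces w = True.
  then (NOT c OR e OR m) forces c = False.
Set r = False.
  then (r OR NOT s) forces s = False.
  then (m OR NOT q OR s) forces q = False.
All clauses satisfied.

e: False; r: False; q: False; s: False; w: True; m: False; c: False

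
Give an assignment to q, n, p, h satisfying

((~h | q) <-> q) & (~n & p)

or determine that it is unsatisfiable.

q: True; n: False; p: True; h: True

  (~h | q) <-> q = True
    ~h | q = True
      ~h = False
  ~n & p = True
    ~n = True
Both conjuncts True, so the formula holds.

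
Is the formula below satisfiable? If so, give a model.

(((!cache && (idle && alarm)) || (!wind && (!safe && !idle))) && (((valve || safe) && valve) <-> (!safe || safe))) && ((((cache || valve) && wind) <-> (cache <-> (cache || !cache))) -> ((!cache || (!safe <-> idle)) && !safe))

cache=F, safe=F, valve=T, wind=T, idle=T, alarm=T

  ((!cache && (idle && alarm)) || (!wind && (!safe && !idle))) && (((valve || safe) && valve) <-> (!safe || safe)) = True
    (!cache && (idle && alarm)) || (!wind && (!safe && !idle)) = True
      !cache && (idle && alarm) = True
        !cache = True
        idle && alarm = True
      !wind && (!safe && !idle) = False
        !wind = False
        !safe && !idle = False
          !safe = True
          !idle = False
    ((valve || safe) && valve) <-> (!safe || safe) = True
      (valve || safe) && valve = True
        valve || safe = True
      !safe || safe = True
        !safe = True
  (((cache || valve) && wind) <-> (cache <-> (cache || !cache))) -> ((!cache || (!safe <-> idle)) && !safe) = True
    ((cache || valve) && wind) <-> (cache <-> (cache || !cache)) = False
      (cache || valve) && wind = True
        cache || valve = True
      cache <-> (cache || !cache) = False
        cache || !cache = True
          !cache = True
    (!cache || (!safe <-> idle)) && !safe = True
      !cache || (!safe <-> idle) = True
        !cache = True
        !safe <-> idle = True
          !safe = True
      !safe = True
Both conjuncts True, so the formula holds.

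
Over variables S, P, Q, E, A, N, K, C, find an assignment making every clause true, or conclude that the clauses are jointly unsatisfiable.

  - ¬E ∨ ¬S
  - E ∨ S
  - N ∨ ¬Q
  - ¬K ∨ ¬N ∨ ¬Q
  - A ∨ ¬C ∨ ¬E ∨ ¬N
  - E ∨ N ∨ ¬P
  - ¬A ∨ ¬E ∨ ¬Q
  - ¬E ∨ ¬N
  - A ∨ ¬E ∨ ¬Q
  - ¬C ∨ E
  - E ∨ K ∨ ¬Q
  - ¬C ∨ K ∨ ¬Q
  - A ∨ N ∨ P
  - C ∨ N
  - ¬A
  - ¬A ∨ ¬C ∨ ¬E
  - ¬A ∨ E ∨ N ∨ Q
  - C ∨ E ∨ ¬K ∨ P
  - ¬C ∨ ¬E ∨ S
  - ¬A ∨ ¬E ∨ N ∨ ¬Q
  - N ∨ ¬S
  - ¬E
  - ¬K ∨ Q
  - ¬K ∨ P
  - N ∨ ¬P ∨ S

S = True; P = True; Q = False; E = False; A = False; N = True; K = False; C = False

Unit clause (¬A) forces A = False.
Unit clause (¬E) forces E = False.
In (E ∨ S) only S is left, so S = True.
In (¬C ∨ E) only ¬C is left, so C = False.
In (C ∨ N) only N is left, so N = True.
Set P = True.
Try Q = True:
  (¬K ∨ ¬N ∨ ¬Q) forces K = False.
  clause (E ∨ K ∨ ¬Q) is falsified — backtrack.
So Q = False.
  then (¬K ∨ Q) forces K = False.
All clauses satisfied.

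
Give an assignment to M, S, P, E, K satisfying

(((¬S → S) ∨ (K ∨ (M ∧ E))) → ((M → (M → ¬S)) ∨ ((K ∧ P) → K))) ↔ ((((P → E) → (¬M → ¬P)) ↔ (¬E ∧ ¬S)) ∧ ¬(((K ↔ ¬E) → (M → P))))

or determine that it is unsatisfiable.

M: True, S: False, P: False, E: False, K: True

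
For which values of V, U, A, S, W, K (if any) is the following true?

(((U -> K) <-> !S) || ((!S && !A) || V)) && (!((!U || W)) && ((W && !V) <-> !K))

V = False; U = True; A = True; S = False; W = False; K = True

  ((U -> K) <-> !S) || ((!S && !A) || V) = True
    (U -> K) <-> !S = True
      U -> K = True
      !S = True
    (!S && !A) || V = False
      !S && !A = False
        !S = True
        !A = False
  !((!U || W)) && ((W && !V) <-> !K) = True
    !((!U || W)) = True
      !U || W = False
        !U = False
    (W && !V) <-> !K = True
      W && !V = False
        !V = True
      !K = False
Both conjuncts True, so the formula holds.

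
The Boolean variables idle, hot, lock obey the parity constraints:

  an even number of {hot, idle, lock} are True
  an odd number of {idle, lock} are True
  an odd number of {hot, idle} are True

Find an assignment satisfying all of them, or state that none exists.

idle = False, hot = True, lock = True

{hot, idle, lock}: 2 true → even ✓
{idle, lock}: 1 true → odd ✓
{hot, idle}: 1 true → odd ✓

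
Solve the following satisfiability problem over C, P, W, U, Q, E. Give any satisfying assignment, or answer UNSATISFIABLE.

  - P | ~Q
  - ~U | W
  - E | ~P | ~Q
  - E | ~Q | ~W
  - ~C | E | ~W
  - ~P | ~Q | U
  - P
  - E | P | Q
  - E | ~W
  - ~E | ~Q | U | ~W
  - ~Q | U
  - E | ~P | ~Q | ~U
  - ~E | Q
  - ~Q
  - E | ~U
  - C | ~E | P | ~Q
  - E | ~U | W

Unit clause (P) forces P = True.
Unit clause (~Q) forces Q = False.
In (~E | Q) only ~E is left, so E = False.
In (E | ~U) only ~U is left, so U = False.
In (E | ~W) only ~W is left, so W = False.
Set C = False.
All clauses satisfied.

C: False, P: True, W: False, U: False, Q: False, E: False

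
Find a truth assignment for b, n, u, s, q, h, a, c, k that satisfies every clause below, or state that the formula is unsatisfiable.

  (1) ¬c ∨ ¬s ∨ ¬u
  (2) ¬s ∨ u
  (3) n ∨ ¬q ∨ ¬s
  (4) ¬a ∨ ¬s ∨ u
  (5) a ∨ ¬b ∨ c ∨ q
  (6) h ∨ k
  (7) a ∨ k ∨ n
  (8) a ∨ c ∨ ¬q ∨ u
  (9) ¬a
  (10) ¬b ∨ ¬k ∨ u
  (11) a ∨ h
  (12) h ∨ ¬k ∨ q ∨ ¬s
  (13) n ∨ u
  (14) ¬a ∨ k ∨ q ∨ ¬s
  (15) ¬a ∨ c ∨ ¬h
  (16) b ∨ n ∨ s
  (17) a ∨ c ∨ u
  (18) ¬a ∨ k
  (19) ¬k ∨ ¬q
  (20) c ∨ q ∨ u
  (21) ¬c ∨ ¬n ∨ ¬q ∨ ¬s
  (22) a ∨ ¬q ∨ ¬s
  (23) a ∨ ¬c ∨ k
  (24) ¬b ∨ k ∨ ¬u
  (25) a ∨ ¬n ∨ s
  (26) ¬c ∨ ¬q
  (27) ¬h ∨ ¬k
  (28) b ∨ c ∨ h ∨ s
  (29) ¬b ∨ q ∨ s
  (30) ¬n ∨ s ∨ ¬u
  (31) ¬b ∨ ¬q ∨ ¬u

Unit clause (¬a) forces a = False.
In (a ∨ h) only h is left, so h = True.
In (¬h ∨ ¬k) only ¬k is left, so k = False.
In (a ∨ k ∨ n) only n is left, so n = True.
In (a ∨ ¬c ∨ k) only ¬c is left, so c = False.
In (a ∨ ¬n ∨ s) only s is left, so s = True.
In (¬s ∨ u) only u is left, so u = True.
In (a ∨ ¬q ∨ ¬s) only ¬q is left, so q = False.
In (¬b ∨ k ∨ ¬u) only ¬b is left, so b = False.
All clauses satisfied.

b = False, n = True, u = True, s = True, q = False, h = True, a = False, c = False, k = False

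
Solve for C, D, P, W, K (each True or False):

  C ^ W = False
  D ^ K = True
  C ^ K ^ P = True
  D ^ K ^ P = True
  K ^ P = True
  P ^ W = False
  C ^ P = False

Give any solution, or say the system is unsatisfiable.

C=F, D=F, P=F, W=F, K=T

C ^ W = F ^ F = False ✓
D ^ K = F ^ T = True ✓
C ^ K ^ P = F ^ T ^ F = True ✓
D ^ K ^ P = F ^ T ^ F = True ✓
K ^ P = T ^ F = True ✓
P ^ W = F ^ F = False ✓
C ^ P = F ^ F = False ✓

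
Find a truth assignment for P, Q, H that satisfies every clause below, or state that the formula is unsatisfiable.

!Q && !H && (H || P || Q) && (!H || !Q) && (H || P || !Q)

Unit clause (!Q) forces Q = False.
Unit clause (!H) forces H = False.
In (H || P || Q) only P is left, so P = True.
All clauses satisfied.

P=T, Q=F, H=F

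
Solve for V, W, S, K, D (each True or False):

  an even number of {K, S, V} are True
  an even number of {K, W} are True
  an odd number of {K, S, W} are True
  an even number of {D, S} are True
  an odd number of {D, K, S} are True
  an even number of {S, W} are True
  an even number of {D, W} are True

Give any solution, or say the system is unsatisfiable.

V: False, W: True, S: True, K: True, D: True

{K, S, V}: 2 true → even ✓
{K, W}: 2 true → even ✓
{K, S, W}: 3 true → odd ✓
{D, S}: 2 true → even ✓
{D, K, S}: 3 true → odd ✓
{S, W}: 2 true → even ✓
{D, W}: 2 true → even ✓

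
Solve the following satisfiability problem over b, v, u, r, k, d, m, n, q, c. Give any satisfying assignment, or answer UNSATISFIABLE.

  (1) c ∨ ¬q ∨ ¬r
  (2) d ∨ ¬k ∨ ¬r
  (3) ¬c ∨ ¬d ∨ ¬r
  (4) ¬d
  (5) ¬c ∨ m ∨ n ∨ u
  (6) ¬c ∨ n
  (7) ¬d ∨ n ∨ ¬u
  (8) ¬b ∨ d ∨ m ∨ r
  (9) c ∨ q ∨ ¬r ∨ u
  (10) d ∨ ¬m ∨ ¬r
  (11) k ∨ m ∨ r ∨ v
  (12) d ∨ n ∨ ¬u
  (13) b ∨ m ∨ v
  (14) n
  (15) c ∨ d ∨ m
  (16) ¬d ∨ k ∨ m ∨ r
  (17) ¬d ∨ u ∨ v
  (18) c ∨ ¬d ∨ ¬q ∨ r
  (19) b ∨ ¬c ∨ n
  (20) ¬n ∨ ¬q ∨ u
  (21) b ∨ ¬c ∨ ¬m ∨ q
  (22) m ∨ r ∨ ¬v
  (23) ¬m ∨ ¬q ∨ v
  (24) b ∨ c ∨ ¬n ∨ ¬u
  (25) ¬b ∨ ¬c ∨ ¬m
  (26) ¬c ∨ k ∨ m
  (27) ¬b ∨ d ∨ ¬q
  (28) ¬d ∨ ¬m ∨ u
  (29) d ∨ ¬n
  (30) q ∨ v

Case d = True:
  Clause (¬d) is falsified — contradiction.
Case d = False:
  (n) forces n = True.
  Clause (d ∨ ¬n) is falsified — contradiction.
Both cases fail, so the formula is unsatisfiable.

UNSATISFIABLE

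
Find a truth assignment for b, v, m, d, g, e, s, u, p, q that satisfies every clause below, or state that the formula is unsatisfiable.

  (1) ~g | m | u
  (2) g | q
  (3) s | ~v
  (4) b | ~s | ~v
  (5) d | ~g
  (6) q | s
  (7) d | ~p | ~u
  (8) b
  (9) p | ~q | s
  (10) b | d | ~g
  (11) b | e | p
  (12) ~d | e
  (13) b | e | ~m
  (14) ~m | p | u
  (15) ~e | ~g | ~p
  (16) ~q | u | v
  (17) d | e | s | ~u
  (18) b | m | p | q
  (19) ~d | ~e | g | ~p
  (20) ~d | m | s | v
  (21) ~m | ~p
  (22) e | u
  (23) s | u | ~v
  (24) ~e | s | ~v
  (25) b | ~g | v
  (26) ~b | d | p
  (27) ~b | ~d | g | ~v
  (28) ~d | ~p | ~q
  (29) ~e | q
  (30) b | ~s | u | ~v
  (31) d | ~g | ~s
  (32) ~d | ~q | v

Unit clause (b) forces b = True.
Set v = True.
  then (s | ~v) forces s = True.
Set m = True.
  then (~m | ~p) forces p = False.
  then (~b | d | p) forces d = True.
  then (~b | ~d | g | ~v) forces g = True.
  then (~d | e) forces e = True.
  then (~m | p | u) forces u = True.
  then (~e | q) forces q = True.
All clauses satisfied.

b: True; v: True; m: True; d: True; g: True; e: True; s: True; u: True; p: False; q: True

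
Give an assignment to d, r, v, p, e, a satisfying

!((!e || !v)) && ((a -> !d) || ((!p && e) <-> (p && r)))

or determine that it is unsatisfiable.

d=T, r=F, v=T, p=F, e=T, a=F

  !((!e || !v)) = True
    !e || !v = False
      !e = False
      !v = False
  (a -> !d) || ((!p && e) <-> (p && r)) = True
    a -> !d = True
      !d = False
    (!p && e) <-> (p && r) = False
      !p && e = True
        !p = True
      p && r = False
Both conjuncts True, so the formula holds.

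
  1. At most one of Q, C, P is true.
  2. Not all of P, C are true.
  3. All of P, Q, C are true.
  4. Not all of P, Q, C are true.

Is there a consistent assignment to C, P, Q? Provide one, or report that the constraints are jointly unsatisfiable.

Case C = True:
  (1) with C=T forces Q = False.
  Constraint (3) is violated (Q=F) — contradiction.
Case C = False:
  Constraint (3) is violated (C=F) — contradiction.
Both cases fail — unsatisfiable.

Unsatisfiable — no assignment works.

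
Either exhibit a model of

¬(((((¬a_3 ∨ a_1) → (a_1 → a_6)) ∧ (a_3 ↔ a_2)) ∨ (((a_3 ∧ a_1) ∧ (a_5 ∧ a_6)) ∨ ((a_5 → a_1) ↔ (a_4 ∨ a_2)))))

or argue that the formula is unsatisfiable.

a_1 = True; a_2 = False; a_3 = True; a_4 = False; a_5 = False; a_6 = True

  ¬(((((¬a_3 ∨ a_1) → (a_1 → a_6)) ∧ (a_3 ↔ a_2)) ∨ (((a_3 ∧ a_1) ∧ (a_5 ∧ a_6)) ∨ ((a_5 → a_1) ↔ (a_4 ∨ a_2))))) = True
    (((¬a_3 ∨ a_1) → (a_1 → a_6)) ∧ (a_3 ↔ a_2)) ∨ (((a_3 ∧ a_1) ∧ (a_5 ∧ a_6)) ∨ ((a_5 → a_1) ↔ (a_4 ∨ a_2))) = False
      ((¬a_3 ∨ a_1) → (a_1 → a_6)) ∧ (a_3 ↔ a_2) = False
        (¬a_3 ∨ a_1) → (a_1 → a_6) = True
          ¬a_3 ∨ a_1 = True
            ¬a_3 = False
          a_1 → a_6 = True
        a_3 ↔ a_2 = False
      ((a_3 ∧ a_1) ∧ (a_5 ∧ a_6)) ∨ ((a_5 → a_1) ↔ (a_4 ∨ a_2)) = False
        (a_3 ∧ a_1) ∧ (a_5 ∧ a_6) = False
          a_3 ∧ a_1 = True
          a_5 ∧ a_6 = False
        (a_5 → a_1) ↔ (a_4 ∨ a_2) = False
          a_5 → a_1 = True
          a_4 ∨ a_2 = False
The formula evaluates to True.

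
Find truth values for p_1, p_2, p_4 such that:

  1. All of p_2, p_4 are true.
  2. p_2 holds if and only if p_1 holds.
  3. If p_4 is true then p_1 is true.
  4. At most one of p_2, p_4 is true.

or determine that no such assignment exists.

The formula is unsatisfiable.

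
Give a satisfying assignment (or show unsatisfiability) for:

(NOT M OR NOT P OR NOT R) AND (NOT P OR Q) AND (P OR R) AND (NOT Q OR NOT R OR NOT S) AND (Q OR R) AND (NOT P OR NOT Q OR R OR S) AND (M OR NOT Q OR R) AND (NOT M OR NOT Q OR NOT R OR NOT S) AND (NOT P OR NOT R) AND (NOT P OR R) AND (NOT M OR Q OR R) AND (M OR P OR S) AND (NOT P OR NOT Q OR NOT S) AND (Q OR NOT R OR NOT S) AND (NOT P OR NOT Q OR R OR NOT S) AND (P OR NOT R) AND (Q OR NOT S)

Unsatisfiable — no assignment works.

Case R = True:
  (NOT P OR NOT R) forces P = False.
  Clause (P OR NOT R) is falsified — contradiction.
Case R = False:
  (P OR R) forces P = True.
  Clause (NOT P OR R) is falsified — contradiction.
Both cases fail, so the formula is unsatisfiable.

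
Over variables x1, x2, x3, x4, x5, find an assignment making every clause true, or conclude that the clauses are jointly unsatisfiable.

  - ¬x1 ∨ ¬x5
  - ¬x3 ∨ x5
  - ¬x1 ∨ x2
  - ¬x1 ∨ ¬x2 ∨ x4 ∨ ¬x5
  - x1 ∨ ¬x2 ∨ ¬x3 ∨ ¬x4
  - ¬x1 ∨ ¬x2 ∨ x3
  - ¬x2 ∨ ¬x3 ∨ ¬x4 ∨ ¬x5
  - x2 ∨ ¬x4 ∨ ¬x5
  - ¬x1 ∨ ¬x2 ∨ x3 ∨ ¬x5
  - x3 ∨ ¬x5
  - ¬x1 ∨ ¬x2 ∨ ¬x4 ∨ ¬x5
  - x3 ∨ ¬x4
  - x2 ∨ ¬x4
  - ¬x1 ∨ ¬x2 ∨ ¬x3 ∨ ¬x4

Try x1 = True:
  (¬x1 ∨ ¬x5) forces x5 = False.
  (¬x3 ∨ x5) forces x3 = False.
  (¬x1 ∨ x2) forces x2 = True.
  clause (¬x1 ∨ ¬x2 ∨ x3) is falsified — backtrack.
So x1 = False.
Set x2 = False.
  then (x2 ∨ ¬x4) forces x4 = False.
Set x3 = False.
  then (x3 ∨ ¬x5) forces x5 = False.
All clauses satisfied.

x1 = False, x2 = False, x3 = False, x4 = False, x5 = False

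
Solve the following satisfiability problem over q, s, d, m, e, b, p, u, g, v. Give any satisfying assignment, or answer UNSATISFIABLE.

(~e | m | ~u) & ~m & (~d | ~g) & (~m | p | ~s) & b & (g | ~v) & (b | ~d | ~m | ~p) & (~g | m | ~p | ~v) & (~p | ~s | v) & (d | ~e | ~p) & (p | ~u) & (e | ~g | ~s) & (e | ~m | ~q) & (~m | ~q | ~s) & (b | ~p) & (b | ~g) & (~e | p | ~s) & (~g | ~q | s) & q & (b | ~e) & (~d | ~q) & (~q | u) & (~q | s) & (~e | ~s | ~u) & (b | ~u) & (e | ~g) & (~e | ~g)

Unsatisfiable

Case q = True:
  (~m) forces m = False.
  (b) forces b = True.
  (~d | ~q) forces d = False.
  (~q | u) forces u = True.
  (~e | m | ~u) forces e = False.
  (p | ~u) forces p = True.
  (~q | s) forces s = True.
  (~p | ~s | v) forces v = True.
  (g | ~v) forces g = True.
  Clause (~g | m | ~p | ~v) is falsified — contradiction.
Case q = False:
  Clause (q) is falsified — contradiction.
Both cases fail, so the formula is unsatisfiable.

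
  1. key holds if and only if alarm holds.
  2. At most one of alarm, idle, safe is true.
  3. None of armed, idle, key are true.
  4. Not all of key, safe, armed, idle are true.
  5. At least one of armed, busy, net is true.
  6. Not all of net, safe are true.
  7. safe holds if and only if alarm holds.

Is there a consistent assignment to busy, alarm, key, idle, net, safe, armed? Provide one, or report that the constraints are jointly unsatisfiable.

busy=T; alarm=F; key=F; idle=F; net=F; safe=F; armed=F

  (1) key=F, alarm=F — same ✓
  (2) {alarm, idle, safe}: 0 true — at most one ✓
  (3) {armed, idle, key}: 0 true — none ✓
  (4) {key, safe, armed, idle}: 0/4 true — not all ✓
  (5) {armed, busy, net}: 1 true — at least one ✓
  (6) {net, safe}: 0/2 true — not all ✓
  (7) safe=F, alarm=F — same ✓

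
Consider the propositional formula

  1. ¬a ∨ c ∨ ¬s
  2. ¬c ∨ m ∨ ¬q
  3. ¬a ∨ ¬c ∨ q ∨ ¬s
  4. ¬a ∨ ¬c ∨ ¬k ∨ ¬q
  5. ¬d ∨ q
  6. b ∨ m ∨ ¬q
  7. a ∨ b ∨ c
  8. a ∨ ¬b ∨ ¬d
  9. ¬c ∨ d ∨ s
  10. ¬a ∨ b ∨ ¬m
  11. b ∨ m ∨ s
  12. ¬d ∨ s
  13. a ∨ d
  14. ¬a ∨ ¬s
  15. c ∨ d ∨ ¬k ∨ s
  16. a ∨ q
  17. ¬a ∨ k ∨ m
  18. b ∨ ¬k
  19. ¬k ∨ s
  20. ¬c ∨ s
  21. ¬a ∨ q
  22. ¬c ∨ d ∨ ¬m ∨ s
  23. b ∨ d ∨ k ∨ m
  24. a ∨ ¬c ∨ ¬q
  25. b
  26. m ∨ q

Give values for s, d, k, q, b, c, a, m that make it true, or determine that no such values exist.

Unit clause (b) forces b = True.
Try s = True:
  (¬a ∨ ¬s) forces a = False.
  (a ∨ ¬b ∨ ¬d) forces d = False.
  clause (a ∨ d) is falsified — backtrack.
So s = False.
  then (¬d ∨ s) forces d = False.
  then (a ∨ d) forces a = True.
  then (¬k ∨ s) forces k = False.
  then (¬c ∨ s) forces c = False.
  then (¬a ∨ q) forces q = True.
  then (¬a ∨ k ∨ m) forces m = True.
All clauses satisfied.

s = False, d = False, k = False, q = True, b = True, c = False, a = True, m = True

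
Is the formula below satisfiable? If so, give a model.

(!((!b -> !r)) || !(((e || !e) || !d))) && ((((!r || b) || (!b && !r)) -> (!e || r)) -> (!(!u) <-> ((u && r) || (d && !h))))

d = False, r = True, u = True, b = False, h = True, e = False

  !((!b -> !r)) || !(((e || !e) || !d)) = True
    !((!b -> !r)) = True
      !b -> !r = False
        !b = True
        !r = False
    !(((e || !e) || !d)) = False
      (e || !e) || !d = True
        e || !e = True
          !e = True
        !d = True
  (((!r || b) || (!b && !r)) -> (!e || r)) -> (!(!u) <-> ((u && r) || (d && !h))) = True
    ((!r || b) || (!b && !r)) -> (!e || r) = True
      (!r || b) || (!b && !r) = False
        !r || b = False
          !r = False
        !b && !r = False
          !b = True
          !r = False
      !e || r = True
        !e = True
    !(!u) <-> ((u && r) || (d && !h)) = True
      !(!u) = True
        !u = False
      (u && r) || (d && !h) = True
        u && r = True
        d && !h = False
          !h = False
Both conjuncts True, so the formula holds.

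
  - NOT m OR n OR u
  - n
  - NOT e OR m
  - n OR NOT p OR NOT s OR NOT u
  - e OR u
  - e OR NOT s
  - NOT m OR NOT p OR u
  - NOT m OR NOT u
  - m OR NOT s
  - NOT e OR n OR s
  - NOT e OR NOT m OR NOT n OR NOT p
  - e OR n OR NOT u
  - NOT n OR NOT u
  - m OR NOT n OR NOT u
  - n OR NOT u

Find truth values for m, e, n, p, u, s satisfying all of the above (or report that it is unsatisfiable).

Unit clause (n) forces n = True.
In (NOT n OR NOT u) only NOT u is left, so u = False.
In (e OR u) only e is left, so e = True.
In (NOT e OR m) only m is left, so m = True.
In (NOT m OR NOT p OR u) only NOT p is left, so p = False.
Set s = False.
All clauses satisfied.

m = True; e = True; n = True; p = False; u = False; s = False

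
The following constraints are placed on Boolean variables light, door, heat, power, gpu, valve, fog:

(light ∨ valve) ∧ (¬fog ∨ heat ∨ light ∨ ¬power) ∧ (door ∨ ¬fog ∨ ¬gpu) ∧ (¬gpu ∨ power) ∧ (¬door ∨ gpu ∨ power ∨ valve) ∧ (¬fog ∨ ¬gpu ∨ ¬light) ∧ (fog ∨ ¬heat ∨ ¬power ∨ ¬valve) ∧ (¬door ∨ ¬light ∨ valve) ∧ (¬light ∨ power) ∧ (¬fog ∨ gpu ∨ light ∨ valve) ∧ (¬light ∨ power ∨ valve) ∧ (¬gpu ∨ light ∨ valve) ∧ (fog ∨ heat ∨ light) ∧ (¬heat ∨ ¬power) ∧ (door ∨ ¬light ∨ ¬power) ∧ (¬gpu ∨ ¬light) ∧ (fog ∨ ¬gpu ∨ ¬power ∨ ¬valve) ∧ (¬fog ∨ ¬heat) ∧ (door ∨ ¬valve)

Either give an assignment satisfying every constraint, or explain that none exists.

light = False, door = True, heat = False, power = False, gpu = False, valve = True, fog = True

Set light = False.
  then (light ∨ valve) forces valve = True.
  then (door ∨ ¬valve) forces door = True.
Set heat = False.
  then (fog ∨ heat ∨ light) forces fog = True.
  then (¬fog ∨ heat ∨ light ∨ ¬power) forces power = False.
  then (¬gpu ∨ power) forces gpu = False.
All clauses satisfied.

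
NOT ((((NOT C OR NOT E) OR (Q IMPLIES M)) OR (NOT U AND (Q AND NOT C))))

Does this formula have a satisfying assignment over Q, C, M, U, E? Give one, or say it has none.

Q = True, C = True, M = False, U = True, E = True

  NOT ((((NOT C OR NOT E) OR (Q IMPLIES M)) OR (NOT U AND (Q AND NOT C)))) = True
    ((NOT C OR NOT E) OR (Q IMPLIES M)) OR (NOT U AND (Q AND NOT C)) = False
      (NOT C OR NOT E) OR (Q IMPLIES M) = False
        NOT C OR NOT E = False
          NOT C = False
          NOT E = False
        Q IMPLIES M = False
      NOT U AND (Q AND NOT C) = False
        NOT U = False
        Q AND NOT C = False
          NOT C = False
The formula evaluates to True.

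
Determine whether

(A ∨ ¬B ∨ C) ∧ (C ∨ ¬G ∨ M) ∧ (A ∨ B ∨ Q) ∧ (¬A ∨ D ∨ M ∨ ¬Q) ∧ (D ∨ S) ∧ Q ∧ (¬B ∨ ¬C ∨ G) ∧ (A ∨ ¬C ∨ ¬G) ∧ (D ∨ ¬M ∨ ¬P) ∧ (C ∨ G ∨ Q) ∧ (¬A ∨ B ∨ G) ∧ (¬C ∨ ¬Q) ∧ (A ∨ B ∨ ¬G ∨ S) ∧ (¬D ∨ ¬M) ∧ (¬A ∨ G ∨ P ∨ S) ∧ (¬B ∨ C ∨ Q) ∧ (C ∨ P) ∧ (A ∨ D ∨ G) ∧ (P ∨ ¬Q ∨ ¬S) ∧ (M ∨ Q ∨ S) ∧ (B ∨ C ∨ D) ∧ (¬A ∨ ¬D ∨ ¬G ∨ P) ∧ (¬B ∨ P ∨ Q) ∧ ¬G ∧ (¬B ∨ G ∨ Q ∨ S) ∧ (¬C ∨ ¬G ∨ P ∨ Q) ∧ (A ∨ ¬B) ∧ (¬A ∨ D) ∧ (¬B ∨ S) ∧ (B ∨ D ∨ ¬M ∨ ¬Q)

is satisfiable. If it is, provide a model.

D = True; P = True; M = False; B = True; S = True; A = True; Q = True; G = False; C = False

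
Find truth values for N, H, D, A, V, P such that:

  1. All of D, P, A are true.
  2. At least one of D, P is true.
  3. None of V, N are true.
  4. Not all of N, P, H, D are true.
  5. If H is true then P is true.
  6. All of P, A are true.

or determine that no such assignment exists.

N = False; H = False; D = True; A = True; V = False; P = True

  (1) {D, P, A}: all 3 true ✓
  (2) {D, P}: 2 true — at least one ✓
  (3) {V, N}: 0 true — none ✓
  (4) {N, P, H, D}: 2/4 true — not all ✓
  (5) H=F ⇒ P: vacuous ✓
  (6) {P, A}: all 2 true ✓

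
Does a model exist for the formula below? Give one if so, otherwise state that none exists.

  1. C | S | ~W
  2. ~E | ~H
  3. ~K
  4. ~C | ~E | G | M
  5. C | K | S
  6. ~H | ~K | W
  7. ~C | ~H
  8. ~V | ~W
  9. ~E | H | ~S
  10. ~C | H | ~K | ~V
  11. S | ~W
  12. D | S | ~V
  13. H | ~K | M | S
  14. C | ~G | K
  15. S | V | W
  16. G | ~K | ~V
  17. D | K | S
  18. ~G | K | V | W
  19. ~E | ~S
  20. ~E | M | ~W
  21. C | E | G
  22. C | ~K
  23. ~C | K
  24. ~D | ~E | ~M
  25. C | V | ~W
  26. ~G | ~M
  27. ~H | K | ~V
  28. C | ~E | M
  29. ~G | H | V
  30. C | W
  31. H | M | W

Unsatisfiable

Case K = True:
  Clause (~K) is falsified — contradiction.
Case K = False:
  (~C | K) forces C = False.
  (C | K | S) forces S = True.
  (C | ~G | K) forces G = False.
  (~E | ~S) forces E = False.
  Clause (C | E | G) is falsified — contradiction.
Both cases fail, so the formula is unsatisfiable.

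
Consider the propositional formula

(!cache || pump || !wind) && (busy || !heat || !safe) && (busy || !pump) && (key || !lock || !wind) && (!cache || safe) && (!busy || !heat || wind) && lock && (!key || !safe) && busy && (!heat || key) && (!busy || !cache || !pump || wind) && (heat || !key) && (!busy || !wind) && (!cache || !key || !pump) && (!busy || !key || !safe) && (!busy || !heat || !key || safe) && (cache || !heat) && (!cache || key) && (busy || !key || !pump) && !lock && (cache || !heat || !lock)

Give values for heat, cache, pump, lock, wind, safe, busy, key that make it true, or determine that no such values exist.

No satisfying assignment exists.

Case lock = True:
  Clause (!lock) is falsified — contradiction.
Case lock = False:
  Clause (lock) is falsified — contradiction.
Both cases fail, so the formula is unsatisfiable.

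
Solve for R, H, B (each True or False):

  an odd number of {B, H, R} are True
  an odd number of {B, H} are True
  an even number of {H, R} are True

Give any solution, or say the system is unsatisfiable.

R: False, H: False, B: True

{B, H, R}: 1 true → odd ✓
{B, H}: 1 true → odd ✓
{H, R}: 0 true → even ✓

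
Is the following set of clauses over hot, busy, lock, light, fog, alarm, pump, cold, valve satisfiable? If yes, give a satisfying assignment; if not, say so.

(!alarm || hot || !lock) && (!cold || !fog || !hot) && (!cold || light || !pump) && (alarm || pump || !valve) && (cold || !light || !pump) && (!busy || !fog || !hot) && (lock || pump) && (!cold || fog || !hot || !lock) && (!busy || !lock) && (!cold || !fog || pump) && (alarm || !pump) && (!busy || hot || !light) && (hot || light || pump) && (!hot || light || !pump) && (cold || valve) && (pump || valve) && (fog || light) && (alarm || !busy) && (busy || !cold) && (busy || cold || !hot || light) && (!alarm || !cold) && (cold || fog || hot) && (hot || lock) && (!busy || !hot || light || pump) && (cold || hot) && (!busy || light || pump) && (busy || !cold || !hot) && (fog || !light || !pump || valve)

Set hot = True.
Set busy = False.
  then (busy || !cold) forces cold = False.
  then (busy || cold || !hot || light) forces light = True.
  then (cold || !light || !pump) forces pump = False.
  then (lock || pump) forces lock = True.
  then (cold || valve) forces valve = True.
  then (alarm || pump || !valve) forces alarm = True.
Set fog = True.
All clauses satisfied.

hot=T, busy=F, lock=T, light=T, fog=T, alarm=T, pump=F, cold=F, valve=T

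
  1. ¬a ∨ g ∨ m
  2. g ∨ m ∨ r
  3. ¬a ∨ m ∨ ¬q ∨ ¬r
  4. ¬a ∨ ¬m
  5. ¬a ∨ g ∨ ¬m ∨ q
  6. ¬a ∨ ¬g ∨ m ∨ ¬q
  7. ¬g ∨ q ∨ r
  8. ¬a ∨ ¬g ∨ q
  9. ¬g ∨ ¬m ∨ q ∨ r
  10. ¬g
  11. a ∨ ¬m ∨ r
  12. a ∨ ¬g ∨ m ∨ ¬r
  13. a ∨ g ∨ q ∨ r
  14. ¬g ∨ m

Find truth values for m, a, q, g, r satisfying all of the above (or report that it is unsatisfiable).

m = False, a = False, q = False, g = False, r = True

Unit clause (¬g) forces g = False.
Set m = False.
  then (¬a ∨ g ∨ m) forces a = False.
  then (g ∨ m ∨ r) forces r = True.
Set q = False.
All clauses satisfied.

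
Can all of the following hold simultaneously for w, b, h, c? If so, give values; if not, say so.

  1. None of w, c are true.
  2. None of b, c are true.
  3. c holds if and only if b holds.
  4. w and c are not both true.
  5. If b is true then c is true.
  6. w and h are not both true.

w = False; b = False; h = True; c = False

  (1) {w, c}: 0 true — none ✓
  (2) {b, c}: 0 true — none ✓
  (3) c=F, b=F — same ✓
  (4) w=F, c=F — not both ✓
  (5) b=F ⇒ c: vacuous ✓
  (6) w=F, h=T — not both ✓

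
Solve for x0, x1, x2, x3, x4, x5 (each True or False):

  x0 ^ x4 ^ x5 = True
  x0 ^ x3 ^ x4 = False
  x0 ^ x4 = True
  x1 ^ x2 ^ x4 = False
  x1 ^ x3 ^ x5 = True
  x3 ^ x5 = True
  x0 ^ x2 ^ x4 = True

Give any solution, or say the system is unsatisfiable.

x0 = True, x1 = False, x2 = False, x3 = True, x4 = False, x5 = False

x0 ^ x4 ^ x5 = T ^ F ^ F = True ✓
x0 ^ x3 ^ x4 = T ^ T ^ F = False ✓
x0 ^ x4 = T ^ F = True ✓
x1 ^ x2 ^ x4 = F ^ F ^ F = False ✓
x1 ^ x3 ^ x5 = F ^ T ^ F = True ✓
x3 ^ x5 = T ^ F = True ✓
x0 ^ x2 ^ x4 = T ^ F ^ F = True ✓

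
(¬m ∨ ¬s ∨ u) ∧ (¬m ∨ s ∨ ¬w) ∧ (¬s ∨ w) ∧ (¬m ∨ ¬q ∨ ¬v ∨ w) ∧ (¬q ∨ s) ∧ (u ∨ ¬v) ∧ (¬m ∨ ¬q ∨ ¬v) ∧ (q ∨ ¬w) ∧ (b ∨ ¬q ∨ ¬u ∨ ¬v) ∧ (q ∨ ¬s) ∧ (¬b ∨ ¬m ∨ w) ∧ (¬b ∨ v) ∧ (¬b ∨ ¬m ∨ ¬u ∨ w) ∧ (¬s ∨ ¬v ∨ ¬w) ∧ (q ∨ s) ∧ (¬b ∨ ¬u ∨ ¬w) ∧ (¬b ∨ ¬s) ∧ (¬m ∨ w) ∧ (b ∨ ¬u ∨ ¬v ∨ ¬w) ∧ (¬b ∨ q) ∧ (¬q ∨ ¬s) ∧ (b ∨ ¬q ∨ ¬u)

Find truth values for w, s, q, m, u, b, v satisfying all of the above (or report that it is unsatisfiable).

Case s = True:
  (¬s ∨ w) forces w = True.
  (q ∨ ¬w) forces q = True.
  Clause (¬q ∨ ¬s) is falsified — contradiction.
Case s = False:
  (¬q ∨ s) forces q = False.
  Clause (q ∨ s) is falsified — contradiction.
Both cases fail, so the formula is unsatisfiable.

Unsatisfiable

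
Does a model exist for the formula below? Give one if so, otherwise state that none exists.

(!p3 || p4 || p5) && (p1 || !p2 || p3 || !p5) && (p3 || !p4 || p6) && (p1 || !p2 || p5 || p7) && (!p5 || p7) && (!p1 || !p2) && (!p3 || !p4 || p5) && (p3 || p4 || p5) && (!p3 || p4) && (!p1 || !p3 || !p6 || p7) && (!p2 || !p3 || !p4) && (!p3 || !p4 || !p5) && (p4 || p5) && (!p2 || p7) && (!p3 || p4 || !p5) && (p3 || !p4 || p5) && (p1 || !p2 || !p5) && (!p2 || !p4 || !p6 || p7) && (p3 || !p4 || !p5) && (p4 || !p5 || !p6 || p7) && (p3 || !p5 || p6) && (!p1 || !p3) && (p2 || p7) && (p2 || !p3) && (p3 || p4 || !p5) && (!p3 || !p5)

Unsatisfiable

Case p5 = True:
  (!p5 || p7) forces p7 = True.
  (!p3 || !p5) forces p3 = False.
  (p3 || !p4 || !p5) forces p4 = False.
  Clause (p3 || p4 || !p5) is falsified — contradiction.
Case p5 = False:
  (p4 || p5) forces p4 = True.
  (!p3 || !p4 || p5) forces p3 = False.
  Clause (p3 || !p4 || p5) is falsified — contradiction.
Both cases fail, so the formula is unsatisfiable.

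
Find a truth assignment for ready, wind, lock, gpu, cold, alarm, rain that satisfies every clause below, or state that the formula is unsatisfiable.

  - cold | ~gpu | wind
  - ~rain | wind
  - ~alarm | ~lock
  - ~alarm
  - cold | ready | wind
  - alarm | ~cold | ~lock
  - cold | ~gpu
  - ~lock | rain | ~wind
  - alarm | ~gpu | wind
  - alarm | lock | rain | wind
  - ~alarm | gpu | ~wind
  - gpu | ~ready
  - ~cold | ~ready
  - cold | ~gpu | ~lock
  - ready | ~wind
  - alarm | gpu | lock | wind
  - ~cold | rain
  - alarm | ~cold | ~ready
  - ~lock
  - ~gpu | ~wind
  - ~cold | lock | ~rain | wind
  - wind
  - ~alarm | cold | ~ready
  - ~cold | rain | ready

Case wind = True:
  (~alarm) forces alarm = False.
  (ready | ~wind) forces ready = True.
  (gpu | ~ready) forces gpu = True.
  Clause (~gpu | ~wind) is falsified — contradiction.
Case wind = False:
  Clause (wind) is falsified — contradiction.
Both cases fail, so the formula is unsatisfiable.

Unsatisfiable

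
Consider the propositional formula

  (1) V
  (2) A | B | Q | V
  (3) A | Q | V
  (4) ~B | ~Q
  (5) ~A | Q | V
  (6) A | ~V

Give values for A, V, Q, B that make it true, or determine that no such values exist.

Unit clause (V) forces V = True.
In (A | ~V) only A is left, so A = True.
Set Q = True.
  then (~B | ~Q) forces B = False.
Check each clause:
  (V): V holds.
  (A | B | Q | V): A holds.
  (A | Q | V): A holds.
  (~B | ~Q): ~B holds.
  (~A | Q | V): Q holds.
  (A | ~V): A holds.
All clauses satisfied.

A=T, V=T, Q=T, B=F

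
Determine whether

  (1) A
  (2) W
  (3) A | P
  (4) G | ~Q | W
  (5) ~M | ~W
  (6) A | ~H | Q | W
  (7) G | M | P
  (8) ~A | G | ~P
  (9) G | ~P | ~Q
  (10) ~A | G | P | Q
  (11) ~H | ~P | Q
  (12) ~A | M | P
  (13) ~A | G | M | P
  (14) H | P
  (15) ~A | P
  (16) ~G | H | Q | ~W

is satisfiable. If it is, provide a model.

A=T; H=T; M=F; Q=T; W=T; G=T; P=T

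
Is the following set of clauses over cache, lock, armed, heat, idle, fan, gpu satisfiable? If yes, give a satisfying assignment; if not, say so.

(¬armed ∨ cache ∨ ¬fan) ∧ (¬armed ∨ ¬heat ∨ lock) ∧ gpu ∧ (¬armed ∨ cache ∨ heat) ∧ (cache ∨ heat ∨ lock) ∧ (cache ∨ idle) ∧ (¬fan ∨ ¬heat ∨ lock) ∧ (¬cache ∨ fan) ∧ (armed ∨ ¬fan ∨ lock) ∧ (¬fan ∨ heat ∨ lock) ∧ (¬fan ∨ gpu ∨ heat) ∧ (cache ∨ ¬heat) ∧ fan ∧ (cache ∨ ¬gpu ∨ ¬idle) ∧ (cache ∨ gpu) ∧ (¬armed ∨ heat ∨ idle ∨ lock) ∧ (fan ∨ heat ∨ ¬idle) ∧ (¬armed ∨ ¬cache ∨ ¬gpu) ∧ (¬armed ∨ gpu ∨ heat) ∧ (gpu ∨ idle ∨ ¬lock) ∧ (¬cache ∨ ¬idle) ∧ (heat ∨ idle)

Unit clause (gpu) forces gpu = True.
Unit clause (fan) forces fan = True.
Try cache = False:
  (¬armed ∨ cache ∨ ¬fan) forces armed = False.
  (cache ∨ idle) forces idle = True.
  clause (cache ∨ ¬gpu ∨ ¬idle) is falsified — backtrack.
So cache = True.
  then (¬armed ∨ ¬cache ∨ ¬gpu) forces armed = False.
  then (¬cache ∨ ¬idle) forces idle = False.
  then (heat ∨ idle) forces heat = True.
  then (¬fan ∨ ¬heat ∨ lock) forces lock = True.
All clauses satisfied.

cache: True, lock: True, armed: False, heat: True, idle: False, fan: True, gpu: True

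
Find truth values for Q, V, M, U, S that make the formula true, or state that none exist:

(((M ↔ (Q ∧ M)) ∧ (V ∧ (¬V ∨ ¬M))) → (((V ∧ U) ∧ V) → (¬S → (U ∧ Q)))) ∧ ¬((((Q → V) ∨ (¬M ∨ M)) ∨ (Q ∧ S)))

No satisfying assignment exists.

The conjunct ¬((((Q → V) ∨ (¬M ∨ M)) ∨ (Q ∧ S))) is unsatisfiable on its own:
  M = True: this becomes ¬((True ∨ (Q ∧ S))) = False.
  M = False: this becomes ¬((True ∨ (Q ∧ S))) = False.
So the whole conjunction is unsatisfiable.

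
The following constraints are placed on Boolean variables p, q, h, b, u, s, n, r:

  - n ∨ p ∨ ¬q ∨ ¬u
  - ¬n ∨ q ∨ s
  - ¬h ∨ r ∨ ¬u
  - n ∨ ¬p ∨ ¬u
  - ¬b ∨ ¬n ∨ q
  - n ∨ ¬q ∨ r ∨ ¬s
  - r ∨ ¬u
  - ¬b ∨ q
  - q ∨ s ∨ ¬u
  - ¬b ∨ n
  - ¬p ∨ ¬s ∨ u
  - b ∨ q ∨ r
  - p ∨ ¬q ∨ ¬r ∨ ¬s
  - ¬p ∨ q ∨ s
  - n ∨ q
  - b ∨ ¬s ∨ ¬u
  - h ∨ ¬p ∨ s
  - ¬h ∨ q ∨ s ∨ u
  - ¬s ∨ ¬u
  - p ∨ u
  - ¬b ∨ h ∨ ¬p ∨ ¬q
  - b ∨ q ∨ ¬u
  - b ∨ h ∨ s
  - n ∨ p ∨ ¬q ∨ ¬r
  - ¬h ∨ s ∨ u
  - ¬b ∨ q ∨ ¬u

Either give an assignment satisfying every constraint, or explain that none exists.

p: False, q: True, h: True, b: False, u: True, s: False, n: True, r: True

Set p = False.
  then (p ∨ u) forces u = True.
  then (r ∨ ¬u) forces r = True.
  then (¬s ∨ ¬u) forces s = False.
  then (q ∨ s ∨ ¬u) forces q = True.
  then (n ∨ p ∨ ¬q ∨ ¬r) forces n = True.
Set h = True.
Set b = False.
All clauses satisfied.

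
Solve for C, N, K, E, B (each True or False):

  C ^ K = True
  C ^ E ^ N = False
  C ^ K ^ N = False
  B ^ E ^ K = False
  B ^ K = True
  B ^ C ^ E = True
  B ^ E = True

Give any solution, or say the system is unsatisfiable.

C = False, N = True, K = True, E = True, B = False

C ^ K = F ^ T = True ✓
C ^ E ^ N = F ^ T ^ T = False ✓
C ^ K ^ N = F ^ T ^ T = False ✓
B ^ E ^ K = F ^ T ^ T = False ✓
B ^ K = F ^ T = True ✓
B ^ C ^ E = F ^ F ^ T = True ✓
B ^ E = F ^ T = True ✓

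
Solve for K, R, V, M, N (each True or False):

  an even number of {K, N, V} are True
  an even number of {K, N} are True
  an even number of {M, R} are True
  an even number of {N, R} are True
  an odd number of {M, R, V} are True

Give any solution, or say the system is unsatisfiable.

The formula is unsatisfiable.

Adding constraints 1, 2, 3, 5 mod 2: every variable appears an even number of times on the left, so the left side is 0.
But the right sides sum to 1 (mod 2). 0 ≠ 1 — the system is inconsistent.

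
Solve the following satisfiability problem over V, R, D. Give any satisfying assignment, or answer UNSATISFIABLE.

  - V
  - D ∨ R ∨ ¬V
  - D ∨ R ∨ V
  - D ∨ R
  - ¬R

Unit clause (V) forces V = True.
Unit clause (¬R) forces R = False.
In (D ∨ R ∨ ¬V) only D is left, so D = True.
All clauses satisfied.

V: True, R: False, D: True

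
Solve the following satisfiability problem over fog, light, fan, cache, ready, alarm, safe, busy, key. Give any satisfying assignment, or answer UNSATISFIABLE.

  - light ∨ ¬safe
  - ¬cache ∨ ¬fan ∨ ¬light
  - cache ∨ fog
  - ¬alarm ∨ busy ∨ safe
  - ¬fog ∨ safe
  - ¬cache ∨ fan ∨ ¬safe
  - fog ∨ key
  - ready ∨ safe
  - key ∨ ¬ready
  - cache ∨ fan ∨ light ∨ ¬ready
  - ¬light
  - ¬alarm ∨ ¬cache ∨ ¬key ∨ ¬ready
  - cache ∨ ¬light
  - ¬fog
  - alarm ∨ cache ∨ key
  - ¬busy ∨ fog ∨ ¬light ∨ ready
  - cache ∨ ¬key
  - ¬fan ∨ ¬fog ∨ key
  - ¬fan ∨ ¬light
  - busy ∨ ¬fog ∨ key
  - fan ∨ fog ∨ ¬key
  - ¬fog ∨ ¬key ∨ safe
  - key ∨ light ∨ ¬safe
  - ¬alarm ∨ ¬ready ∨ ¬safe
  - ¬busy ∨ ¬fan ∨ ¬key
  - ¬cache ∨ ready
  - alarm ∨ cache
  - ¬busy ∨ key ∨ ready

fog = False; light = False; fan = True; cache = True; ready = True; alarm = False; safe = False; busy = False; key = True

Unit clause (¬light) forces light = False.
Unit clause (¬fog) forces fog = False.
In (light ∨ ¬safe) only ¬safe is left, so safe = False.
In (cache ∨ fog) only cache is left, so cache = True.
In (fog ∨ key) only key is left, so key = True.
In (ready ∨ safe) only ready is left, so ready = True.
In (¬alarm ∨ ¬cache ∨ ¬key ∨ ¬ready) only ¬alarm is left, so alarm = False.
In (fan ∨ fog ∨ ¬key) only fan is left, so fan = True.
In (¬busy ∨ ¬fan ∨ ¬key) only ¬busy is left, so busy = False.
All clauses satisfied.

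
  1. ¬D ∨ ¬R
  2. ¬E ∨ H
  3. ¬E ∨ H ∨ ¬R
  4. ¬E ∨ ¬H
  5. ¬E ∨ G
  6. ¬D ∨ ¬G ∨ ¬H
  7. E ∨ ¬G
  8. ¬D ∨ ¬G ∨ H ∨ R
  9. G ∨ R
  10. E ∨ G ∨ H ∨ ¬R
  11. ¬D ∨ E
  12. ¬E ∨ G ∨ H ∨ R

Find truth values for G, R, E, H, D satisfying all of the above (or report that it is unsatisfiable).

Try G = True:
  (E ∨ ¬G) forces E = True.
  (¬E ∨ H) forces H = True.
  clause (¬E ∨ ¬H) is falsified — backtrack.
So G = False.
  then (¬E ∨ G) forces E = False.
  then (G ∨ R) forces R = True.
  then (E ∨ G ∨ H ∨ ¬R) forces H = True.
  then (¬D ∨ E) forces D = False.
All clauses satisfied.

G: False, R: True, E: False, H: True, D: False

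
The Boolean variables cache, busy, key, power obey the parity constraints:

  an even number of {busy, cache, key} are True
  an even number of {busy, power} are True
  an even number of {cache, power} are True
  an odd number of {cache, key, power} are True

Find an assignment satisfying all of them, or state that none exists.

Unsatisfiable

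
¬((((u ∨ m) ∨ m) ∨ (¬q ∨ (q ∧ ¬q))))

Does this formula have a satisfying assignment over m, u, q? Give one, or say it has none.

m: False, u: False, q: True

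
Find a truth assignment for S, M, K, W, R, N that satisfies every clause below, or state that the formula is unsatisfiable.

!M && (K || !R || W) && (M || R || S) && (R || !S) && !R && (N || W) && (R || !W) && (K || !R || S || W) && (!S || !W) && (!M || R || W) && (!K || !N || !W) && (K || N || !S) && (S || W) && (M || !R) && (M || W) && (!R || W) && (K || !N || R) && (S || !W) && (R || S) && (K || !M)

No satisfying assignment exists.

Case M = True:
  Clause (!M) is falsified — contradiction.
Case M = False:
  (!R) forces R = False.
  (M || R || S) forces S = True.
  Clause (R || !S) is falsified — contradiction.
Both cases fail, so the formula is unsatisfiable.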